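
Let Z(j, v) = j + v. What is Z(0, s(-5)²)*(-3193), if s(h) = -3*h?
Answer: -718425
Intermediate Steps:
Z(0, s(-5)²)*(-3193) = (0 + (-3*(-5))²)*(-3193) = (0 + 15²)*(-3193) = (0 + 225)*(-3193) = 225*(-3193) = -718425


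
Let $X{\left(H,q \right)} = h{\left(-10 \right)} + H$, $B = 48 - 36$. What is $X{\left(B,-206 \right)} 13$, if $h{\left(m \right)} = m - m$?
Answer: $156$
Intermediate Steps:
$B = 12$
$h{\left(m \right)} = 0$
$X{\left(H,q \right)} = H$ ($X{\left(H,q \right)} = 0 + H = H$)
$X{\left(B,-206 \right)} 13 = 12 \cdot 13 = 156$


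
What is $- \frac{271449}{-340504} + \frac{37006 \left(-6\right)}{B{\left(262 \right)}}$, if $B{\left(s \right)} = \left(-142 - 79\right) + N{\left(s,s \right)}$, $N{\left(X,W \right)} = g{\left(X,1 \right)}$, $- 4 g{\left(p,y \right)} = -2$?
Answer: $\frac{50442667099}{50054088} \approx 1007.8$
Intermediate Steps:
$g{\left(p,y \right)} = \frac{1}{2}$ ($g{\left(p,y \right)} = \left(- \frac{1}{4}\right) \left(-2\right) = \frac{1}{2}$)
$N{\left(X,W \right)} = \frac{1}{2}$
$B{\left(s \right)} = - \frac{441}{2}$ ($B{\left(s \right)} = \left(-142 - 79\right) + \frac{1}{2} = -221 + \frac{1}{2} = - \frac{441}{2}$)
$- \frac{271449}{-340504} + \frac{37006 \left(-6\right)}{B{\left(262 \right)}} = - \frac{271449}{-340504} + \frac{37006 \left(-6\right)}{- \frac{441}{2}} = \left(-271449\right) \left(- \frac{1}{340504}\right) - - \frac{148024}{147} = \frac{271449}{340504} + \frac{148024}{147} = \frac{50442667099}{50054088}$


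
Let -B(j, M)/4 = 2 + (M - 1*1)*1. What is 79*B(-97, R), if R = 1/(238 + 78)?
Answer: -317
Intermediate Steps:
R = 1/316 ≈ 0.0031646
B(j, M) = -4 - 4*M (B(j, M) = -4*(2 + (M - 1*1)*1) = -4*(2 + (M - 1)*1) = -4*(2 + (-1 + M)*1) = -4*(2 + (-1 + M)) = -4*(1 + M) = -4 - 4*M)
79*B(-97, R) = 79*(-4 - 4*1/316) = 79*(-4 - 1/79) = 79*(-317/79) = -317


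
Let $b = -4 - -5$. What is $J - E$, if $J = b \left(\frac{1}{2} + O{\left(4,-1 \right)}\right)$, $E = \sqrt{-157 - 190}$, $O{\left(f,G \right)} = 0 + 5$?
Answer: $\frac{11}{2} - i \sqrt{347} \approx 5.5 - 18.628 i$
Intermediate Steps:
$b = 1$ ($b = -4 + 5 = 1$)
$O{\left(f,G \right)} = 5$
$E = i \sqrt{347}$ ($E = \sqrt{-347} = i \sqrt{347} \approx 18.628 i$)
$J = \frac{11}{2}$ ($J = 1 \left(\frac{1}{2} + 5\right) = 1 \cdot \frac{11}{2} = \frac{11}{2} \approx 5.5$)
$J - E = \frac{11}{2} - i \sqrt{347}$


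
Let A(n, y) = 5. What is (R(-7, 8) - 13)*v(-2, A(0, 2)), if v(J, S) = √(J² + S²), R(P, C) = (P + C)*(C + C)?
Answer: 3*√29 ≈ 16.155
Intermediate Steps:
R(P, C) = 2*C*(C + P) (R(P, C) = (C + P)*(2*C) = 2*C*(C + P))
(R(-7, 8) - 13)*v(-2, A(0, 2)) = (2*8*(8 - 7) - 13)*√((-2)² + 5²) = (2*8*1 - 13)*√(4 + 25) = (16 - 13)*√29 = 3*√29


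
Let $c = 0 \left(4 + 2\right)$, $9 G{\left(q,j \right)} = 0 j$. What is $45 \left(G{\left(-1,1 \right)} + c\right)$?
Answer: $0$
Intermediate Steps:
$G{\left(q,j \right)} = 0$ ($G{\left(q,j \right)} = \frac{0 j}{9} = \frac{1}{9} \cdot 0 = 0$)
$c = 0$ ($c = 0 \cdot 6 = 0$)
$45 \left(G{\left(-1,1 \right)} + c\right) = 45 \left(0 + 0\right) = 45 \cdot 0 = 0$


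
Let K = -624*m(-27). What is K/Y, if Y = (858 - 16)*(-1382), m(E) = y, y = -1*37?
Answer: -5772/290911 ≈ -0.019841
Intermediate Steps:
y = -37
m(E) = -37
Y = -1163644 (Y = 842*(-1382) = -1163644)
K = 23088 (K = -624*(-37) = 23088)
K/Y = 23088/(-1163644) = 23088*(-1/1163644) = -5772/290911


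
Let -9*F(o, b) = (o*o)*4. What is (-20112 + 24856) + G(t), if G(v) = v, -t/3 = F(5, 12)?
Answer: 14332/3 ≈ 4777.3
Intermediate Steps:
F(o, b) = -4*o**2/9 (F(o, b) = -o*o*4/9 = -o**2*4/9 = -4*o**2/9)
t = 100/3 (t = -(-4)*5**2/3 = -(-4)*25/3 = -3*(-100/9) = 100/3 ≈ 33.333)
(-20112 + 24856) + G(t) = (-20112 + 24856) + 100/3 = 4744 + 100/3 = 14332/3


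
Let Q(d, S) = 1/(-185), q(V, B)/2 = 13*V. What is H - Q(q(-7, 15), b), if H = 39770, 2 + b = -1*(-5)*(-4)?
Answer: 7357451/185 ≈ 39770.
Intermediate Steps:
q(V, B) = 26*V (q(V, B) = 2*(13*V) = 26*V)
b = -22 (b = -2 - 1*(-5)*(-4) = -2 + 5*(-4) = -2 - 20 = -22)
Q(d, S) = -1/185
H - Q(q(-7, 15), b) = 39770 - 1*(-1/185) = 39770 + 1/185 = 7357451/185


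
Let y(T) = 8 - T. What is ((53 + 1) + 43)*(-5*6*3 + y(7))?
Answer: -8633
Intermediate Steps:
((53 + 1) + 43)*(-5*6*3 + y(7)) = ((53 + 1) + 43)*(-5*6*3 + (8 - 1*7)) = (54 + 43)*(-30*3 + (8 - 7)) = 97*(-90 + 1) = 97*(-89) = -8633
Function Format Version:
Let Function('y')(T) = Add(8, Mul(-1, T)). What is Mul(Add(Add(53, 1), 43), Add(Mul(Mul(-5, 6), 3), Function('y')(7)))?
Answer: -8633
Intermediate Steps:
Mul(Add(Add(53, 1), 43), Add(Mul(Mul(-5, 6), 3), Function('y')(7))) = Mul(Add(Add(53, 1), 43), Add(Mul(Mul(-5, 6), 3), Add(8, Mul(-1, 7)))) = Mul(Add(54, 43), Add(Mul(-30, 3), Add(8, -7))) = Mul(97, Add(-90, 1)) = Mul(97, -89) = -8633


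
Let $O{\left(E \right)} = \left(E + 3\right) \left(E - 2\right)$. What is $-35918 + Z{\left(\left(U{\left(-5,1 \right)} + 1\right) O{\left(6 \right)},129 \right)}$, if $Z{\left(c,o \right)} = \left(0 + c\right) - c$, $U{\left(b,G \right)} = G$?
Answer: $-35918$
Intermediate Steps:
$O{\left(E \right)} = \left(-2 + E\right) \left(3 + E\right)$ ($O{\left(E \right)} = \left(3 + E\right) \left(-2 + E\right) = \left(-2 + E\right) \left(3 + E\right)$)
$Z{\left(c,o \right)} = 0$ ($Z{\left(c,o \right)} = c - c = 0$)
$-35918 + Z{\left(\left(U{\left(-5,1 \right)} + 1\right) O{\left(6 \right)},129 \right)} = -35918 + 0 = -35918$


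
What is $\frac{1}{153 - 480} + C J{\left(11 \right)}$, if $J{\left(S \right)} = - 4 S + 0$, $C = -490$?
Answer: $\frac{7050119}{327} \approx 21560.0$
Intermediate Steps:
$J{\left(S \right)} = - 4 S$
$\frac{1}{153 - 480} + C J{\left(11 \right)} = \frac{1}{153 - 480} - 490 \left(\left(-4\right) 11\right) = \frac{1}{-327} - -21560 = - \frac{1}{327} + 21560 = \frac{7050119}{327}$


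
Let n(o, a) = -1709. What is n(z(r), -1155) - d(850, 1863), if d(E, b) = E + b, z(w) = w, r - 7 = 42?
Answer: -4422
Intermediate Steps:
r = 49 (r = 7 + 42 = 49)
n(z(r), -1155) - d(850, 1863) = -1709 - (850 + 1863) = -1709 - 1*2713 = -1709 - 2713 = -4422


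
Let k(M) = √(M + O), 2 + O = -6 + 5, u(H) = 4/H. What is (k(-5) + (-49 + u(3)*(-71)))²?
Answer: 185689/9 - 1724*I*√2/3 ≈ 20632.0 - 812.7*I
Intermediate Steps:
O = -3 (O = -2 + (-6 + 5) = -2 - 1 = -3)
k(M) = √(-3 + M) (k(M) = √(M - 3) = √(-3 + M))
(k(-5) + (-49 + u(3)*(-71)))² = (√(-3 - 5) + (-49 + (4/3)*(-71)))² = (√(-8) + (-49 + (4*(⅓))*(-71)))² = (2*I*√2 + (-49 + (4/3)*(-71)))² = (2*I*√2 + (-49 - 284/3))² = (2*I*√2 - 431/3)² = (-431/3 + 2*I*√2)²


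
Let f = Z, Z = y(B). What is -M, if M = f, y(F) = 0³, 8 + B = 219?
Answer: 0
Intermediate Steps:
B = 211 (B = -8 + 219 = 211)
y(F) = 0
Z = 0
f = 0
M = 0
-M = -1*0 = 0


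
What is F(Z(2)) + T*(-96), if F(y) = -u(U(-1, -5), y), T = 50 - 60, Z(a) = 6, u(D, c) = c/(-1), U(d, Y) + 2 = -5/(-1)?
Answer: 966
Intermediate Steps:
U(d, Y) = 3 (U(d, Y) = -2 - 5/(-1) = -2 - 5*(-1) = -2 + 5 = 3)
u(D, c) = -c (u(D, c) = c*(-1) = -c)
T = -10
F(y) = y (F(y) = -(-1)*y = y)
F(Z(2)) + T*(-96) = 6 - 10*(-96) = 6 + 960 = 966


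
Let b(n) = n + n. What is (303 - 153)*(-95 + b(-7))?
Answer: -16350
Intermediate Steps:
b(n) = 2*n
(303 - 153)*(-95 + b(-7)) = (303 - 153)*(-95 + 2*(-7)) = 150*(-95 - 14) = 150*(-109) = -16350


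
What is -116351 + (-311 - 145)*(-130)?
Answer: -57071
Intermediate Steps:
-116351 + (-311 - 145)*(-130) = -116351 - 456*(-130) = -116351 + 59280 = -57071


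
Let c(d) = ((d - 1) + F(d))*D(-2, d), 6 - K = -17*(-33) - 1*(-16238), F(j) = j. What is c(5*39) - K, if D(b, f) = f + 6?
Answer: 94982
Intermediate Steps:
D(b, f) = 6 + f
K = -16793 (K = 6 - (-17*(-33) - 1*(-16238)) = 6 - (561 + 16238) = 6 - 1*16799 = 6 - 16799 = -16793)
c(d) = (-1 + 2*d)*(6 + d) (c(d) = ((d - 1) + d)*(6 + d) = ((-1 + d) + d)*(6 + d) = (-1 + 2*d)*(6 + d))
c(5*39) - K = (-1 + 2*(5*39))*(6 + 5*39) - 1*(-16793) = (-1 + 2*195)*(6 + 195) + 16793 = (-1 + 390)*201 + 16793 = 389*201 + 16793 = 78189 + 16793 = 94982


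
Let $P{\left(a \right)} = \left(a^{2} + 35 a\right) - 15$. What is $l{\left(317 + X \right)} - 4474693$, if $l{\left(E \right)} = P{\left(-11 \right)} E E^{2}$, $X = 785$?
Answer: $-373382699725$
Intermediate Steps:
$P{\left(a \right)} = -15 + a^{2} + 35 a$
$l{\left(E \right)} = - 279 E^{3}$ ($l{\left(E \right)} = \left(-15 + \left(-11\right)^{2} + 35 \left(-11\right)\right) E E^{2} = \left(-15 + 121 - 385\right) E E^{2} = - 279 E E^{2} = - 279 E^{3}$)
$l{\left(317 + X \right)} - 4474693 = - 279 \left(317 + 785\right)^{3} - 4474693 = - 279 \cdot 1102^{3} - 4474693 = \left(-279\right) 1338273208 - 4474693 = -373378225032 - 4474693 = -373382699725$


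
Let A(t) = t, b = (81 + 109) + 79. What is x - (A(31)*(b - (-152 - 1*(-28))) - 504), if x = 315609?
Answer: 303930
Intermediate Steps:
b = 269 (b = 190 + 79 = 269)
x - (A(31)*(b - (-152 - 1*(-28))) - 504) = 315609 - (31*(269 - (-152 - 1*(-28))) - 504) = 315609 - (31*(269 - (-152 + 28)) - 504) = 315609 - (31*(269 - 1*(-124)) - 504) = 315609 - (31*(269 + 124) - 504) = 315609 - (31*393 - 504) = 315609 - (12183 - 504) = 315609 - 1*11679 = 315609 - 11679 = 303930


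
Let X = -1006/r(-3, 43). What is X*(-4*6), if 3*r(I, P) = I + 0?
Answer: -24144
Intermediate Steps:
r(I, P) = I/3 (r(I, P) = (I + 0)/3 = I/3)
X = 1006 (X = -1006/((⅓)*(-3)) = -1006/(-1) = -1006*(-1) = 1006)
X*(-4*6) = 1006*(-4*6) = 1006*(-24) = -24144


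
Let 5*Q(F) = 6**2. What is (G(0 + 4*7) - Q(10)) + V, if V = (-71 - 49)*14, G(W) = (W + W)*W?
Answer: -596/5 ≈ -119.20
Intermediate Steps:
Q(F) = 36/5 (Q(F) = (1/5)*6**2 = (1/5)*36 = 36/5)
G(W) = 2*W**2 (G(W) = (2*W)*W = 2*W**2)
V = -1680 (V = -120*14 = -1680)
(G(0 + 4*7) - Q(10)) + V = (2*(0 + 4*7)**2 - 1*36/5) - 1680 = (2*(0 + 28)**2 - 36/5) - 1680 = (2*28**2 - 36/5) - 1680 = (2*784 - 36/5) - 1680 = (1568 - 36/5) - 1680 = 7804/5 - 1680 = -596/5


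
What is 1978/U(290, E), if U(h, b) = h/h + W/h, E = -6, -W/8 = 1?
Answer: 286810/141 ≈ 2034.1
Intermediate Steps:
W = -8 (W = -8*1 = -8)
U(h, b) = 1 - 8/h (U(h, b) = h/h - 8/h = 1 - 8/h)
1978/U(290, E) = 1978/(((-8 + 290)/290)) = 1978/(((1/290)*282)) = 1978/(141/145) = 1978*(145/141) = 286810/141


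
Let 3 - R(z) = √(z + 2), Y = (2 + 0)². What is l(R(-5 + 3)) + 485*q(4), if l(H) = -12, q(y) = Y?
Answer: 1928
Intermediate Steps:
Y = 4 (Y = 2² = 4)
R(z) = 3 - √(2 + z) (R(z) = 3 - √(z + 2) = 3 - √(2 + z))
q(y) = 4
l(R(-5 + 3)) + 485*q(4) = -12 + 485*4 = -12 + 1940 = 1928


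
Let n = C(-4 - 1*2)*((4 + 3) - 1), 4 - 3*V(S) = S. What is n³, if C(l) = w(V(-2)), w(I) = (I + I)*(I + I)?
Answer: 884736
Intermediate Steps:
V(S) = 4/3 - S/3
w(I) = 4*I² (w(I) = (2*I)*(2*I) = 4*I²)
C(l) = 16 (C(l) = 4*(4/3 - ⅓*(-2))² = 4*(4/3 + ⅔)² = 4*2² = 4*4 = 16)
n = 96 (n = 16*((4 + 3) - 1) = 16*(7 - 1) = 16*6 = 96)
n³ = 96³ = 884736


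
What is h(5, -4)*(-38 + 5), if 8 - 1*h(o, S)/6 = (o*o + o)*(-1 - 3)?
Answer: -25344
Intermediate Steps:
h(o, S) = 48 + 24*o + 24*o**2 (h(o, S) = 48 - 6*(o*o + o)*(-1 - 3) = 48 - 6*(o**2 + o)*(-4) = 48 - 6*(o + o**2)*(-4) = 48 - 6*(-4*o - 4*o**2) = 48 + (24*o + 24*o**2) = 48 + 24*o + 24*o**2)
h(5, -4)*(-38 + 5) = (48 + 24*5 + 24*5**2)*(-38 + 5) = (48 + 120 + 24*25)*(-33) = (48 + 120 + 600)*(-33) = 768*(-33) = -25344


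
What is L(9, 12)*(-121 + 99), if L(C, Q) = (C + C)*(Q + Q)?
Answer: -9504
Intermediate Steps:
L(C, Q) = 4*C*Q (L(C, Q) = (2*C)*(2*Q) = 4*C*Q)
L(9, 12)*(-121 + 99) = (4*9*12)*(-121 + 99) = 432*(-22) = -9504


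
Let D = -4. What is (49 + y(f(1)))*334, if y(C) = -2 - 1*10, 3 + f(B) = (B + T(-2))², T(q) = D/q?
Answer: 12358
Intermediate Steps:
T(q) = -4/q
f(B) = -3 + (2 + B)² (f(B) = -3 + (B - 4/(-2))² = -3 + (B - 4*(-½))² = -3 + (B + 2)² = -3 + (2 + B)²)
y(C) = -12 (y(C) = -2 - 10 = -12)
(49 + y(f(1)))*334 = (49 - 12)*334 = 37*334 = 12358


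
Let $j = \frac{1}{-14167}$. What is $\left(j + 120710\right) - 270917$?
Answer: $- \frac{2127982570}{14167} \approx -1.5021 \cdot 10^{5}$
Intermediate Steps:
$j = - \frac{1}{14167} \approx -7.0587 \cdot 10^{-5}$
$\left(j + 120710\right) - 270917 = \left(- \frac{1}{14167} + 120710\right) - 270917 = \frac{1710098569}{14167} - 270917 = - \frac{2127982570}{14167}$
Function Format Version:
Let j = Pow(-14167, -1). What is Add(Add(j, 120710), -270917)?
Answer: Rational(-2127982570, 14167) ≈ -1.5021e+5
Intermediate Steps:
j = Rational(-1, 14167) ≈ -7.0587e-5
Add(Add(j, 120710), -270917) = Add(Add(Rational(-1, 14167), 120710), -270917) = Add(Rational(1710098569, 14167), -270917) = Rational(-2127982570, 14167)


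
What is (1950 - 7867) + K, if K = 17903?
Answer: 11986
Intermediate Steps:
(1950 - 7867) + K = (1950 - 7867) + 17903 = -5917 + 17903 = 11986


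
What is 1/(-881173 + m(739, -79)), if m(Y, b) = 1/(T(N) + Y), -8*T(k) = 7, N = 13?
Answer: -5905/5203326557 ≈ -1.1349e-6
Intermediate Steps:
T(k) = -7/8 (T(k) = -1/8*7 = -7/8)
m(Y, b) = 1/(-7/8 + Y)
1/(-881173 + m(739, -79)) = 1/(-881173 + 8/(-7 + 8*739)) = 1/(-881173 + 8/(-7 + 5912)) = 1/(-881173 + 8/5905) = 1/(-5203326557/5905) = -5905/5203326557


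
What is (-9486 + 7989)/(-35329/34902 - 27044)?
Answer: 7464042/134846431 ≈ 0.055352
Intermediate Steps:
(-9486 + 7989)/(-35329/34902 - 27044) = -1497/(-35329*1/34902 - 27044) = -1497/(-5047/4986 - 27044) = -1497/(-134846431/4986) = -1497*(-4986/134846431) = 7464042/134846431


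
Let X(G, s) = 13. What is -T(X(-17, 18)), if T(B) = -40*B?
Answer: 520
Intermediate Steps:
-T(X(-17, 18)) = -(-40)*13 = -1*(-520) = 520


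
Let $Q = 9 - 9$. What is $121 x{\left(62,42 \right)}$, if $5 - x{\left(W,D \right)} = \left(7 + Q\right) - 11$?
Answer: $1089$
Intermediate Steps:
$Q = 0$
$x{\left(W,D \right)} = 9$ ($x{\left(W,D \right)} = 5 - \left(\left(7 + 0\right) - 11\right) = 5 - \left(7 - 11\right) = 5 - -4 = 5 + 4 = 9$)
$121 x{\left(62,42 \right)} = 121 \cdot 9 = 1089$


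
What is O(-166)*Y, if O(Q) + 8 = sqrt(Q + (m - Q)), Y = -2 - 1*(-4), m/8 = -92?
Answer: -16 + 8*I*sqrt(46) ≈ -16.0 + 54.259*I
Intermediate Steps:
m = -736 (m = 8*(-92) = -736)
Y = 2 (Y = -2 + 4 = 2)
O(Q) = -8 + 4*I*sqrt(46) (O(Q) = -8 + sqrt(Q + (-736 - Q)) = -8 + sqrt(-736) = -8 + 4*I*sqrt(46))
O(-166)*Y = (-8 + 4*I*sqrt(46))*2 = -16 + 8*I*sqrt(46)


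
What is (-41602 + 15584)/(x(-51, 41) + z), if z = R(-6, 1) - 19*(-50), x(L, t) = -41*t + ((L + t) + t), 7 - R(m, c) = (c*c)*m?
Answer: 26018/687 ≈ 37.872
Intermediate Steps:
R(m, c) = 7 - m*c² (R(m, c) = 7 - c*c*m = 7 - c²*m = 7 - m*c²)
x(L, t) = L - 39*t (x(L, t) = -41*t + (L + 2*t) = L - 39*t)
z = 963 (z = (7 - 1*(-6)*1²) - 19*(-50) = (7 - 1*(-6)*1) + 950 = (7 + 6) + 950 = 13 + 950 = 963)
(-41602 + 15584)/(x(-51, 41) + z) = (-41602 + 15584)/((-51 - 39*41) + 963) = -26018/((-51 - 1599) + 963) = -26018/(-1650 + 963) = -26018/(-687) = -26018*(-1/687) = 26018/687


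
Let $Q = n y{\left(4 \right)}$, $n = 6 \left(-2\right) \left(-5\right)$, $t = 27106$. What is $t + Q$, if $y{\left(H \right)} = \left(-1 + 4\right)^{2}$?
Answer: $27646$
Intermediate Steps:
$y{\left(H \right)} = 9$ ($y{\left(H \right)} = 3^{2} = 9$)
$n = 60$ ($n = \left(-12\right) \left(-5\right) = 60$)
$Q = 540$ ($Q = 60 \cdot 9 = 540$)
$t + Q = 27106 + 540 = 27646$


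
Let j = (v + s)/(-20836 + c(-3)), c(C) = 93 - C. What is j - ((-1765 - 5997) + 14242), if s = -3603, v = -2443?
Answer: -67194577/10370 ≈ -6479.7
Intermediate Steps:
j = 3023/10370 (j = (-2443 - 3603)/(-20836 + (93 - 1*(-3))) = -6046/(-20836 + (93 + 3)) = -6046/(-20836 + 96) = -6046/(-20740) = -6046*(-1/20740) = 3023/10370 ≈ 0.29151)
j - ((-1765 - 5997) + 14242) = 3023/10370 - ((-1765 - 5997) + 14242) = 3023/10370 - (-7762 + 14242) = 3023/10370 - 1*6480 = 3023/10370 - 6480 = -67194577/10370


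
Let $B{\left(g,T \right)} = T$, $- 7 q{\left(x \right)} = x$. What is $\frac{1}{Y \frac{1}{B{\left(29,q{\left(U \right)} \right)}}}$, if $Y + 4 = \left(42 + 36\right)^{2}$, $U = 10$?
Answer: $- \frac{1}{4256} \approx -0.00023496$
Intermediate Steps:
$q{\left(x \right)} = - \frac{x}{7}$
$Y = 6080$ ($Y = -4 + \left(42 + 36\right)^{2} = -4 + 78^{2} = -4 + 6084 = 6080$)
$\frac{1}{Y \frac{1}{B{\left(29,q{\left(U \right)} \right)}}} = \frac{1}{6080 \frac{1}{\left(- \frac{1}{7}\right) 10}} = \frac{1}{6080 \frac{1}{- \frac{10}{7}}} = \frac{1}{6080 \left(- \frac{7}{10}\right)} = \frac{1}{-4256} = - \frac{1}{4256}$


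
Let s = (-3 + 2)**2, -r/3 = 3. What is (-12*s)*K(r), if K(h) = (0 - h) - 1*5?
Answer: -48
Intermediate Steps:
r = -9 (r = -3*3 = -9)
s = 1 (s = (-1)**2 = 1)
K(h) = -5 - h (K(h) = -h - 5 = -5 - h)
(-12*s)*K(r) = (-12*1)*(-5 - 1*(-9)) = -12*(-5 + 9) = -12*4 = -48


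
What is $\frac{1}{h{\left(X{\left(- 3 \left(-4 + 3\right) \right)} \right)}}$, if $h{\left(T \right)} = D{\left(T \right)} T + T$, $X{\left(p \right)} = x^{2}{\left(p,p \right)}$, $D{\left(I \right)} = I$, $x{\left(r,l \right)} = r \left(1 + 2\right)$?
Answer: $\frac{1}{6642} \approx 0.00015056$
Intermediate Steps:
$x{\left(r,l \right)} = 3 r$ ($x{\left(r,l \right)} = r 3 = 3 r$)
$X{\left(p \right)} = 9 p^{2}$ ($X{\left(p \right)} = \left(3 p\right)^{2} = 9 p^{2}$)
$h{\left(T \right)} = T + T^{2}$ ($h{\left(T \right)} = T T + T = T^{2} + T = T + T^{2}$)
$\frac{1}{h{\left(X{\left(- 3 \left(-4 + 3\right) \right)} \right)}} = \frac{1}{9 \left(- 3 \left(-4 + 3\right)\right)^{2} \left(1 + 9 \left(- 3 \left(-4 + 3\right)\right)^{2}\right)} = \frac{1}{9 \left(\left(-3\right) \left(-1\right)\right)^{2} \left(1 + 9 \left(\left(-3\right) \left(-1\right)\right)^{2}\right)} = \frac{1}{9 \cdot 3^{2} \left(1 + 9 \cdot 3^{2}\right)} = \frac{1}{9 \cdot 9 \left(1 + 9 \cdot 9\right)} = \frac{1}{81 \left(1 + 81\right)} = \frac{1}{81 \cdot 82} = \frac{1}{6642}$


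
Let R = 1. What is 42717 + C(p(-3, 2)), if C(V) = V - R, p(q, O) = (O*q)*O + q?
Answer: 42701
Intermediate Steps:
p(q, O) = q + q*O² (p(q, O) = q*O² + q = q + q*O²)
C(V) = -1 + V (C(V) = V - 1*1 = V - 1 = -1 + V)
42717 + C(p(-3, 2)) = 42717 + (-1 - 3*(1 + 2²)) = 42717 + (-1 - 3*(1 + 4)) = 42717 + (-1 - 3*5) = 42717 + (-1 - 15) = 42717 - 16 = 42701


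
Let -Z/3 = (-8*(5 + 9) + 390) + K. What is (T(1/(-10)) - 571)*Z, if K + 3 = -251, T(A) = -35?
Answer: 43632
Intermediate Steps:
K = -254 (K = -3 - 251 = -254)
Z = -72 (Z = -3*((-8*(5 + 9) + 390) - 254) = -3*((-8*14 + 390) - 254) = -3*((-112 + 390) - 254) = -3*(278 - 254) = -3*24 = -72)
(T(1/(-10)) - 571)*Z = (-35 - 571)*(-72) = -606*(-72) = 43632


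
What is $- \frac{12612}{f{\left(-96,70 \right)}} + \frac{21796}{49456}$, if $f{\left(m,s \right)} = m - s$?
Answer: $\frac{78419651}{1026212} \approx 76.417$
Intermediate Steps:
$- \frac{12612}{f{\left(-96,70 \right)}} + \frac{21796}{49456} = - \frac{12612}{-96 - 70} + \frac{21796}{49456} = - \frac{12612}{-96 - 70} + 21796 \cdot \frac{1}{49456} = - \frac{12612}{-166} + \frac{5449}{12364} = \left(-12612\right) \left(- \frac{1}{166}\right) + \frac{5449}{12364} = \frac{6306}{83} + \frac{5449}{12364} = \frac{78419651}{1026212}$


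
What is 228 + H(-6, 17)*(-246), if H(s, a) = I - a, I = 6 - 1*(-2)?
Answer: 2442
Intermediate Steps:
I = 8 (I = 6 + 2 = 8)
H(s, a) = 8 - a
228 + H(-6, 17)*(-246) = 228 + (8 - 1*17)*(-246) = 228 + (8 - 17)*(-246) = 228 - 9*(-246) = 228 + 2214 = 2442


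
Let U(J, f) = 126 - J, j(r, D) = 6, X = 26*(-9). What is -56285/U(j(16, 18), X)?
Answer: -11257/24 ≈ -469.04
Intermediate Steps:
X = -234
-56285/U(j(16, 18), X) = -56285/(126 - 1*6) = -56285/(126 - 6) = -56285/120 = -56285*1/120 = -11257/24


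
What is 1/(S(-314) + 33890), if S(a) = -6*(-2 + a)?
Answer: 1/35786 ≈ 2.7944e-5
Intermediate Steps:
S(a) = 12 - 6*a
1/(S(-314) + 33890) = 1/((12 - 6*(-314)) + 33890) = 1/((12 + 1884) + 33890) = 1/(1896 + 33890) = 1/35786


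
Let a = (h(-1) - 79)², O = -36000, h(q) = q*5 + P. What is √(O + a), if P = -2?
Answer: 2*I*√7151 ≈ 169.13*I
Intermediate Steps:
h(q) = -2 + 5*q (h(q) = q*5 - 2 = 5*q - 2 = -2 + 5*q)
a = 7396 (a = ((-2 + 5*(-1)) - 79)² = ((-2 - 5) - 79)² = (-7 - 79)² = (-86)² = 7396)
√(O + a) = √(-36000 + 7396) = √(-28604) = 2*I*√7151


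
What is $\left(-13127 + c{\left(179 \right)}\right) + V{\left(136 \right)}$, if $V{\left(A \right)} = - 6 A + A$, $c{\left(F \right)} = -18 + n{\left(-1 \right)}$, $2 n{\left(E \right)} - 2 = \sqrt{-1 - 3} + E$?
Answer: $- \frac{27649}{2} + i \approx -13825.0 + 1.0 i$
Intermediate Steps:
$n{\left(E \right)} = 1 + i + \frac{E}{2}$ ($n{\left(E \right)} = 1 + \frac{\sqrt{-1 - 3} + E}{2} = 1 + \frac{\sqrt{-4} + E}{2} = 1 + \frac{2 i + E}{2} = 1 + \frac{E + 2 i}{2} = 1 + \left(i + \frac{E}{2}\right) = 1 + i + \frac{E}{2}$)
$c{\left(F \right)} = - \frac{35}{2} + i$ ($c{\left(F \right)} = -18 + \left(1 + i + \frac{1}{2} \left(-1\right)\right) = -18 + \left(1 + i - \frac{1}{2}\right) = -18 + \left(\frac{1}{2} + i\right) = - \frac{35}{2} + i$)
$V{\left(A \right)} = - 5 A$
$\left(-13127 + c{\left(179 \right)}\right) + V{\left(136 \right)} = \left(-13127 - \left(\frac{35}{2} - i\right)\right) - 680 = \left(- \frac{26289}{2} + i\right) - 680 = - \frac{27649}{2} + i$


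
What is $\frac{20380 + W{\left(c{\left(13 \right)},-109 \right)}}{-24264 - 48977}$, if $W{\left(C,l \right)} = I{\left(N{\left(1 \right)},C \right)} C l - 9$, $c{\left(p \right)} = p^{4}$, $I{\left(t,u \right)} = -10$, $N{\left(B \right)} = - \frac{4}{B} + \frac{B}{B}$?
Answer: $- \frac{31151861}{73241} \approx -425.33$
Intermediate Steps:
$N{\left(B \right)} = 1 - \frac{4}{B}$ ($N{\left(B \right)} = - \frac{4}{B} + 1 = 1 - \frac{4}{B}$)
$W{\left(C,l \right)} = -9 - 10 C l$ ($W{\left(C,l \right)} = - 10 C l - 9 = -9 - 10 C l$)
$\frac{20380 + W{\left(c{\left(13 \right)},-109 \right)}}{-24264 - 48977} = \frac{20380 - \left(9 + 10 \cdot 13^{4} \left(-109\right)\right)}{-24264 - 48977} = \frac{20380 - \left(9 + 285610 \left(-109\right)\right)}{-73241} = \left(20380 + \left(-9 + 31131490\right)\right) \left(- \frac{1}{73241}\right) = \left(20380 + 31131481\right) \left(- \frac{1}{73241}\right) = 31151861 \left(- \frac{1}{73241}\right) = - \frac{31151861}{73241}$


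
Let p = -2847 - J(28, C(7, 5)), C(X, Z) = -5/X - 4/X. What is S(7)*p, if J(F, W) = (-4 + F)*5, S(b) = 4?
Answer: -11868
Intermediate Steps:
C(X, Z) = -9/X
J(F, W) = -20 + 5*F
p = -2967 (p = -2847 - (-20 + 5*28) = -2847 - (-20 + 140) = -2847 - 1*120 = -2847 - 120 = -2967)
S(7)*p = 4*(-2967) = -11868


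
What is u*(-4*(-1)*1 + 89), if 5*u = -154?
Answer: -14322/5 ≈ -2864.4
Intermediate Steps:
u = -154/5 (u = (⅕)*(-154) = -154/5 ≈ -30.800)
u*(-4*(-1)*1 + 89) = -154*(-4*(-1)*1 + 89)/5 = -154*(4*1 + 89)/5 = -154*(4 + 89)/5 = -154/5*93 = -14322/5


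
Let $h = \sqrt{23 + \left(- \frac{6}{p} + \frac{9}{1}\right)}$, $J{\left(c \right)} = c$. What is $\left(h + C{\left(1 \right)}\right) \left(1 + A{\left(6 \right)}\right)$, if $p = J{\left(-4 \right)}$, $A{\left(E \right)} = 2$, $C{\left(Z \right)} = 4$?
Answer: $12 + \frac{3 \sqrt{134}}{2} \approx 29.364$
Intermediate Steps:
$p = -4$
$h = \frac{\sqrt{134}}{2}$ ($h = \sqrt{23 + \left(- \frac{6}{-4} + \frac{9}{1}\right)} = \sqrt{23 + \left(\left(-6\right) \left(- \frac{1}{4}\right) + 9 \cdot 1\right)} = \sqrt{23 + \left(\frac{3}{2} + 9\right)} = \sqrt{23 + \frac{21}{2}} = \sqrt{\frac{67}{2}} = \frac{\sqrt{134}}{2} \approx 5.7879$)
$\left(h + C{\left(1 \right)}\right) \left(1 + A{\left(6 \right)}\right) = \left(\frac{\sqrt{134}}{2} + 4\right) \left(1 + 2\right) = \left(4 + \frac{\sqrt{134}}{2}\right) 3 = 12 + \frac{3 \sqrt{134}}{2}$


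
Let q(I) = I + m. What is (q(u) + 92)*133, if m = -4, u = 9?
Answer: 12901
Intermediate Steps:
q(I) = -4 + I (q(I) = I - 4 = -4 + I)
(q(u) + 92)*133 = ((-4 + 9) + 92)*133 = (5 + 92)*133 = 97*133 = 12901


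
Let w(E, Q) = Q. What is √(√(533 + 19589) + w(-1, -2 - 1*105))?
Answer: √(-107 + √20122) ≈ 5.9036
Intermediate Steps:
√(√(533 + 19589) + w(-1, -2 - 1*105)) = √(√(533 + 19589) + (-2 - 1*105)) = √(√20122 + (-2 - 105)) = √(√20122 - 107) = √(-107 + √20122)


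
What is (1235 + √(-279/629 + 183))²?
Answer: 959481353/629 + 4940*√18056703/629 ≈ 1.5588e+6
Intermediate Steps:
(1235 + √(-279/629 + 183))² = (1235 + √(114828/629))² = (1235 + 2*√18056703/629)²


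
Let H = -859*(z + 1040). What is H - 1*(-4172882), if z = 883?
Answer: 2521025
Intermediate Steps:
H = -1651857 (H = -859*(883 + 1040) = -859*1923 = -1651857)
H - 1*(-4172882) = -1651857 - 1*(-4172882) = -1651857 + 4172882 = 2521025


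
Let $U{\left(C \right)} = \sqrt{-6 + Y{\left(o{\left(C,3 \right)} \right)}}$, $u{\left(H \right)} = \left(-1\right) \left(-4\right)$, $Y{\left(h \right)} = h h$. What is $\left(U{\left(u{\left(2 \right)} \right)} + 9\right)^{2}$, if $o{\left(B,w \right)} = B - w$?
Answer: $\left(9 + i \sqrt{5}\right)^{2} \approx 76.0 + 40.249 i$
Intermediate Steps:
$Y{\left(h \right)} = h^{2}$
$u{\left(H \right)} = 4$
$U{\left(C \right)} = \sqrt{-6 + \left(-3 + C\right)^{2}}$ ($U{\left(C \right)} = \sqrt{-6 + \left(C - 3\right)^{2}} = \sqrt{-6 + \left(-3 + C\right)^{2}}$)
$\left(U{\left(u{\left(2 \right)} \right)} + 9\right)^{2} = \left(\sqrt{-6 + \left(-3 + 4\right)^{2}} + 9\right)^{2} = \left(\sqrt{-6 + 1^{2}} + 9\right)^{2} = \left(\sqrt{-6 + 1} + 9\right)^{2} = \left(\sqrt{-5} + 9\right)^{2} = \left(i \sqrt{5} + 9\right)^{2} = \left(9 + i \sqrt{5}\right)^{2}$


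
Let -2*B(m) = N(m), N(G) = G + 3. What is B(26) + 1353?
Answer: 2677/2 ≈ 1338.5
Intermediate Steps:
N(G) = 3 + G
B(m) = -3/2 - m/2 (B(m) = -(3 + m)/2 = -3/2 - m/2)
B(26) + 1353 = (-3/2 - 1/2*26) + 1353 = (-3/2 - 13) + 1353 = -29/2 + 1353 = 2677/2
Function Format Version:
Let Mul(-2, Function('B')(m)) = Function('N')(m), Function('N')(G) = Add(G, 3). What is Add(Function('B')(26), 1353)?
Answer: Rational(2677, 2) ≈ 1338.5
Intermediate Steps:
Function('N')(G) = Add(3, G)
Function('B')(m) = Add(Rational(-3, 2), Mul(Rational(-1, 2), m)) (Function('B')(m) = Mul(Rational(-1, 2), Add(3, m)) = Add(Rational(-3, 2), Mul(Rational(-1, 2), m)))
Add(Function('B')(26), 1353) = Add(Add(Rational(-3, 2), Mul(Rational(-1, 2), 26)), 1353) = Add(Add(Rational(-3, 2), -13), 1353) = Add(Rational(-29, 2), 1353) = Rational(2677, 2)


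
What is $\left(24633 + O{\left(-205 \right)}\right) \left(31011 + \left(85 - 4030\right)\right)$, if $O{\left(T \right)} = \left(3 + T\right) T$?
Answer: $1787519838$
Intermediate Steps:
$O{\left(T \right)} = T \left(3 + T\right)$
$\left(24633 + O{\left(-205 \right)}\right) \left(31011 + \left(85 - 4030\right)\right) = \left(24633 - 205 \left(3 - 205\right)\right) \left(31011 + \left(85 - 4030\right)\right) = \left(24633 - -41410\right) \left(31011 + \left(85 - 4030\right)\right) = \left(24633 + 41410\right) \left(31011 - 3945\right) = 66043 \cdot 27066 = 1787519838$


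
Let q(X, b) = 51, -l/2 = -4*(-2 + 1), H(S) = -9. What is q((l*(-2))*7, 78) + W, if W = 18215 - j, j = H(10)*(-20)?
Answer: 18086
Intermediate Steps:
j = 180 (j = -9*(-20) = 180)
l = -8 (l = -(-8)*(-2 + 1) = -(-8)*(-1) = -2*4 = -8)
W = 18035 (W = 18215 - 1*180 = 18215 - 180 = 18035)
q((l*(-2))*7, 78) + W = 51 + 18035 = 18086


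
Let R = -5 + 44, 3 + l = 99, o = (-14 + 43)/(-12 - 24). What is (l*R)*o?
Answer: -3016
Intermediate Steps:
o = -29/36 (o = 29/(-36) = 29*(-1/36) = -29/36 ≈ -0.80556)
l = 96 (l = -3 + 99 = 96)
R = 39
(l*R)*o = (96*39)*(-29/36) = 3744*(-29/36) = -3016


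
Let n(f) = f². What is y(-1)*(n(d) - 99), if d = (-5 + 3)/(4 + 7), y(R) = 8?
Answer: -95800/121 ≈ -791.74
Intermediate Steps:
d = -2/11 ≈ -0.18182
y(-1)*(n(d) - 99) = 8*((-2/11)² - 99) = 8*(4/121 - 99) = 8*(-11975/121) = -95800/121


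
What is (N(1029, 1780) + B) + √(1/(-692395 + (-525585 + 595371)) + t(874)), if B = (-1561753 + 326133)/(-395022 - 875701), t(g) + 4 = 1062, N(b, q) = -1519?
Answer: -1928992617/1270723 + √410125200337489/622609 ≈ -1485.5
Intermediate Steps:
t(g) = 1058 (t(g) = -4 + 1062 = 1058)
B = 1235620/1270723 (B = -1235620/(-1270723) = -1235620*(-1/1270723) = 1235620/1270723 ≈ 0.97238)
(N(1029, 1780) + B) + √(1/(-692395 + (-525585 + 595371)) + t(874)) = (-1519 + 1235620/1270723) + √(1/(-692395 + (-525585 + 595371)) + 1058) = -1928992617/1270723 + √(1/(-692395 + 69786) + 1058) = -1928992617/1270723 + √(1/(-622609) + 1058) = -1928992617/1270723 + √(-1/622609 + 1058) = -1928992617/1270723 + √(658720321/622609) = -1928992617/1270723 + √410125200337489/622609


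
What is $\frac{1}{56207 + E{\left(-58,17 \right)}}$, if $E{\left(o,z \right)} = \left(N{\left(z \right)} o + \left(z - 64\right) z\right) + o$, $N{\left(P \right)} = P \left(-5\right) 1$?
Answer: $\frac{1}{60280} \approx 1.6589 \cdot 10^{-5}$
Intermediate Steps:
$N{\left(P \right)} = - 5 P$ ($N{\left(P \right)} = - 5 P 1 = - 5 P$)
$E{\left(o,z \right)} = o + z \left(-64 + z\right) - 5 o z$ ($E{\left(o,z \right)} = \left(- 5 z o + \left(z - 64\right) z\right) + o = \left(- 5 o z + \left(-64 + z\right) z\right) + o = \left(- 5 o z + z \left(-64 + z\right)\right) + o = \left(z \left(-64 + z\right) - 5 o z\right) + o = o + z \left(-64 + z\right) - 5 o z$)
$\frac{1}{56207 + E{\left(-58,17 \right)}} = \frac{1}{56207 - \left(1146 - 4930 - 289\right)} = \frac{1}{56207 + \left(-58 + 289 - 1088 + 4930\right)} = \frac{1}{56207 + 4073} = \frac{1}{60280}$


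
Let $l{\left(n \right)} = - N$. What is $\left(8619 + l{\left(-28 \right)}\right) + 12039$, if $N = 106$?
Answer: $20552$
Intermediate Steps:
$l{\left(n \right)} = -106$ ($l{\left(n \right)} = \left(-1\right) 106 = -106$)
$\left(8619 + l{\left(-28 \right)}\right) + 12039 = \left(8619 - 106\right) + 12039 = 8513 + 12039 = 20552$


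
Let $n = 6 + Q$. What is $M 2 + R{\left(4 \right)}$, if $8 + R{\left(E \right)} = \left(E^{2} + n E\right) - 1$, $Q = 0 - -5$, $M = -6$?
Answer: $39$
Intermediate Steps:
$Q = 5$ ($Q = 0 + 5 = 5$)
$n = 11$ ($n = 6 + 5 = 11$)
$R{\left(E \right)} = -9 + E^{2} + 11 E$ ($R{\left(E \right)} = -8 - \left(1 - E^{2} - 11 E\right) = -8 + \left(-1 + E^{2} + 11 E\right) = -9 + E^{2} + 11 E$)
$M 2 + R{\left(4 \right)} = \left(-6\right) 2 + \left(-9 + 4^{2} + 11 \cdot 4\right) = -12 + \left(-9 + 16 + 44\right) = -12 + 51 = 39$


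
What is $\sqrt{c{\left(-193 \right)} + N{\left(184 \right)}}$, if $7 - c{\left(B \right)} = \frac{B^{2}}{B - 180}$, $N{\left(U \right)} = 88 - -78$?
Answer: $\frac{\sqrt{37963194}}{373} \approx 16.519$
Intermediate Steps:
$N{\left(U \right)} = 166$ ($N{\left(U \right)} = 88 + 78 = 166$)
$c{\left(B \right)} = 7 - \frac{B^{2}}{-180 + B}$ ($c{\left(B \right)} = 7 - \frac{B^{2}}{B - 180} = 7 - \frac{B^{2}}{-180 + B}$)
$\sqrt{c{\left(-193 \right)} + N{\left(184 \right)}} = \sqrt{\frac{-1260 - \left(-193\right)^{2} + 7 \left(-193\right)}{-180 - 193} + 166} = \sqrt{\frac{-1260 - 37249 - 1351}{-373} + 166} = \sqrt{- \frac{-1260 - 37249 - 1351}{373} + 166} = \sqrt{\left(- \frac{1}{373}\right) \left(-39860\right) + 166} = \sqrt{\frac{39860}{373} + 166} = \sqrt{\frac{101778}{373}} = \frac{\sqrt{37963194}}{373}$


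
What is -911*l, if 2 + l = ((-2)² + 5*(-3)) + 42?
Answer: -26419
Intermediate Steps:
l = 29 (l = -2 + (((-2)² + 5*(-3)) + 42) = -2 + ((4 - 15) + 42) = -2 + (-11 + 42) = -2 + 31 = 29)
-911*l = -911*29 = -26419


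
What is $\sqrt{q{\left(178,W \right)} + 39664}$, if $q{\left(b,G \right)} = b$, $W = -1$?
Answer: $\sqrt{39842} \approx 199.6$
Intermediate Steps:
$\sqrt{q{\left(178,W \right)} + 39664} = \sqrt{178 + 39664} = \sqrt{39842}$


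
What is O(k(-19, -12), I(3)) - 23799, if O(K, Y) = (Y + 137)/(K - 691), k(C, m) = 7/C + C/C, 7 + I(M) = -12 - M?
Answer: -312173668/13117 ≈ -23799.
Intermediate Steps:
I(M) = -19 - M (I(M) = -7 + (-12 - M) = -19 - M)
k(C, m) = 1 + 7/C (k(C, m) = 7/C + 1 = 1 + 7/C)
O(K, Y) = (137 + Y)/(-691 + K)
O(k(-19, -12), I(3)) - 23799 = (137 + (-19 - 1*3))/(-691 + (7 - 19)/(-19)) - 23799 = (137 + (-19 - 3))/(-691 - 1/19*(-12)) - 23799 = (137 - 22)/(-691 + 12/19) - 23799 = 115/(-13117/19) - 23799 = -19/13117*115 - 23799 = -2185/13117 - 23799 = -312173668/13117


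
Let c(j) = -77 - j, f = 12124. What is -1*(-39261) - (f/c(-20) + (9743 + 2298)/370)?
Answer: 831814033/21090 ≈ 39441.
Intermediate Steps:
-1*(-39261) - (f/c(-20) + (9743 + 2298)/370) = -1*(-39261) - (12124/(-77 - 1*(-20)) + (9743 + 2298)/370) = 39261 - (12124/(-77 + 20) + 12041*(1/370)) = 39261 - (12124/(-57) + 12041/370) = 39261 - (12124*(-1/57) + 12041/370) = 39261 - (-12124/57 + 12041/370) = 39261 - 1*(-3799543/21090) = 39261 + 3799543/21090 = 831814033/21090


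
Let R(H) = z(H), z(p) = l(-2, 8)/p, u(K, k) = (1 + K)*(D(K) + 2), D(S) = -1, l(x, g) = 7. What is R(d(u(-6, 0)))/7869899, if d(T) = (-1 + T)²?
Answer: 7/283316364 ≈ 2.4707e-8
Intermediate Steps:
u(K, k) = 1 + K (u(K, k) = (1 + K)*(-1 + 2) = (1 + K)*1 = 1 + K)
z(p) = 7/p
R(H) = 7/H
R(d(u(-6, 0)))/7869899 = (7/((-1 + (1 - 6))²))/7869899 = (7/((-1 - 5)²))*(1/7869899) = (7/((-6)²))*(1/7869899) = (7/36)*(1/7869899) = 7/283316364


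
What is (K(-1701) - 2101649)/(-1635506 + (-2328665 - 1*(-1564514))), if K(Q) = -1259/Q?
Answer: 3574903690/4081816557 ≈ 0.87581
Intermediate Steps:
(K(-1701) - 2101649)/(-1635506 + (-2328665 - 1*(-1564514))) = (-1259/(-1701) - 2101649)/(-1635506 + (-2328665 - 1*(-1564514))) = (-1259*(-1/1701) - 2101649)/(-1635506 + (-2328665 + 1564514)) = (1259/1701 - 2101649)/(-1635506 - 764151) = -3574903690/1701/(-2399657) = -3574903690/1701*(-1/2399657) = 3574903690/4081816557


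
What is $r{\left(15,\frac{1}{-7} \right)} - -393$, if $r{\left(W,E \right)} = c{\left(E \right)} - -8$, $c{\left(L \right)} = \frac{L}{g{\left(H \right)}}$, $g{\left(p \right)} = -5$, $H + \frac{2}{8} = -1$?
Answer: $\frac{14036}{35} \approx 401.03$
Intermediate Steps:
$H = - \frac{5}{4}$ ($H = - \frac{1}{4} - 1 = - \frac{5}{4} \approx -1.25$)
$c{\left(L \right)} = - \frac{L}{5}$ ($c{\left(L \right)} = \frac{L}{-5} = L \left(- \frac{1}{5}\right) = - \frac{L}{5}$)
$r{\left(W,E \right)} = 8 - \frac{E}{5}$ ($r{\left(W,E \right)} = - \frac{E}{5} - -8 = - \frac{E}{5} + 8 = 8 - \frac{E}{5}$)
$r{\left(15,\frac{1}{-7} \right)} - -393 = \left(8 - \frac{1}{5 \left(-7\right)}\right) - -393 = \left(8 - - \frac{1}{35}\right) + 393 = \left(8 + \frac{1}{35}\right) + 393 = \frac{281}{35} + 393 = \frac{14036}{35}$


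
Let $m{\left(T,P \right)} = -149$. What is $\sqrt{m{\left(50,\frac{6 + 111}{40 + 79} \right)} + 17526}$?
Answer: $\sqrt{17377} \approx 131.82$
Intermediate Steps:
$\sqrt{m{\left(50,\frac{6 + 111}{40 + 79} \right)} + 17526} = \sqrt{-149 + 17526} = \sqrt{17377}$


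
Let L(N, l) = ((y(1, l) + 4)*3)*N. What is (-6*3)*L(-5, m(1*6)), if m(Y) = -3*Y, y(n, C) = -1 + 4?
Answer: 1890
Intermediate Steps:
y(n, C) = 3
L(N, l) = 21*N (L(N, l) = ((3 + 4)*3)*N = (7*3)*N = 21*N)
(-6*3)*L(-5, m(1*6)) = (-6*3)*(21*(-5)) = -18*(-105) = 1890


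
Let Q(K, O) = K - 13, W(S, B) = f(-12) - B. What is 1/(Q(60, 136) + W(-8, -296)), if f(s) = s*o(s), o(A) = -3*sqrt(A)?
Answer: 343/133201 - 72*I*sqrt(3)/133201 ≈ 0.0025751 - 0.00093624*I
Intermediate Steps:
f(s) = -3*s**(3/2) (f(s) = s*(-3*sqrt(s)) = -3*s**(3/2))
W(S, B) = -B + 72*I*sqrt(3) (W(S, B) = -(-72)*I*sqrt(3) - B = 72*I*sqrt(3) - B = -B + 72*I*sqrt(3))
Q(K, O) = -13 + K
1/(Q(60, 136) + W(-8, -296)) = 1/((-13 + 60) + (-1*(-296) + 72*I*sqrt(3))) = 1/(47 + (296 + 72*I*sqrt(3))) = 1/(343 + 72*I*sqrt(3))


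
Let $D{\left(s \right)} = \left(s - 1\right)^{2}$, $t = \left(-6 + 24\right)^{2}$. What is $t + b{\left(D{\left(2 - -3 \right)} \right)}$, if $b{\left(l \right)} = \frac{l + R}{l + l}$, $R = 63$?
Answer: $\frac{10447}{32} \approx 326.47$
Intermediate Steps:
$t = 324$ ($t = 18^{2} = 324$)
$D{\left(s \right)} = \left(-1 + s\right)^{2}$
$b{\left(l \right)} = \frac{63 + l}{2 l}$ ($b{\left(l \right)} = \frac{l + 63}{l + l} = \frac{63 + l}{2 l}$)
$t + b{\left(D{\left(2 - -3 \right)} \right)} = 324 + \frac{63 + \left(-1 + \left(2 - -3\right)\right)^{2}}{2 \left(-1 + \left(2 - -3\right)\right)^{2}} = 324 + \frac{63 + \left(-1 + \left(2 + 3\right)\right)^{2}}{2 \left(-1 + \left(2 + 3\right)\right)^{2}} = 324 + \frac{63 + \left(-1 + 5\right)^{2}}{2 \left(-1 + 5\right)^{2}} = 324 + \frac{63 + 4^{2}}{2 \cdot 4^{2}} = 324 + \frac{63 + 16}{2 \cdot 16} = 324 + \frac{1}{2} \cdot \frac{1}{16} \cdot 79 = 324 + \frac{79}{32} = \frac{10447}{32}$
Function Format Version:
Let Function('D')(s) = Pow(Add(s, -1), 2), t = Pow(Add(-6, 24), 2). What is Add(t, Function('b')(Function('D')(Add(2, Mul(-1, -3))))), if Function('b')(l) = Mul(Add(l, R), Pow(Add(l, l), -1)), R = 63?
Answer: Rational(10447, 32) ≈ 326.47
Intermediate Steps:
t = 324 (t = Pow(18, 2) = 324)
Function('D')(s) = Pow(Add(-1, s), 2)
Function('b')(l) = Mul(Rational(1, 2), Pow(l, -1), Add(63, l)) (Function('b')(l) = Mul(Add(l, 63), Pow(Add(l, l), -1)) = Mul(Add(63, l), Pow(Mul(2, l), -1)) = Mul(Add(63, l), Mul(Rational(1, 2), Pow(l, -1))) = Mul(Rational(1, 2), Pow(l, -1), Add(63, l)))
Add(t, Function('b')(Function('D')(Add(2, Mul(-1, -3))))) = Add(324, Mul(Rational(1, 2), Pow(Pow(Add(-1, Add(2, Mul(-1, -3))), 2), -1), Add(63, Pow(Add(-1, Add(2, Mul(-1, -3))), 2)))) = Add(324, Mul(Rational(1, 2), Pow(Pow(Add(-1, Add(2, 3)), 2), -1), Add(63, Pow(Add(-1, Add(2, 3)), 2)))) = Add(324, Mul(Rational(1, 2), Pow(Pow(Add(-1, 5), 2), -1), Add(63, Pow(Add(-1, 5), 2)))) = Add(324, Mul(Rational(1, 2), Pow(Pow(4, 2), -1), Add(63, Pow(4, 2)))) = Add(324, Mul(Rational(1, 2), Pow(16, -1), Add(63, 16))) = Add(324, Mul(Rational(1, 2), Rational(1, 16), 79)) = Add(324, Rational(79, 32)) = Rational(10447, 32)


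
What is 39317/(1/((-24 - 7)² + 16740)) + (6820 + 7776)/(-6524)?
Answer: 1135094800278/1631 ≈ 6.9595e+8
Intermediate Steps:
39317/(1/((-24 - 7)² + 16740)) + (6820 + 7776)/(-6524) = 39317/(1/((-31)² + 16740)) + 14596*(-1/6524) = 39317/(1/(961 + 16740)) - 3649/1631 = 39317/(1/17701) - 3649/1631 = 39317*17701 - 3649/1631 = 695950217 - 3649/1631 = 1135094800278/1631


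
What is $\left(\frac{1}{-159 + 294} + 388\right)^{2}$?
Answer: $\frac{2743769161}{18225} \approx 1.5055 \cdot 10^{5}$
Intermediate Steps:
$\left(\frac{1}{-159 + 294} + 388\right)^{2} = \left(\frac{1}{135} + 388\right)^{2} = \left(\frac{52381}{135}\right)^{2} = \frac{2743769161}{18225}$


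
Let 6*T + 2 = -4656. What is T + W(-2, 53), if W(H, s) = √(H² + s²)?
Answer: -2329/3 + √2813 ≈ -723.30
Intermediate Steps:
T = -2329/3 (T = -⅓ + (⅙)*(-4656) = -⅓ - 776 = -2329/3 ≈ -776.33)
T + W(-2, 53) = -2329/3 + √((-2)² + 53²) = -2329/3 + √(4 + 2809) = -2329/3 + √2813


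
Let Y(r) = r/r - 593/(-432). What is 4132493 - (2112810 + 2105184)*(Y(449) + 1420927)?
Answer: -47947739487335/8 ≈ -5.9935e+12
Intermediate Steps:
Y(r) = 1025/432 (Y(r) = 1 - 593*(-1/432) = 1 + 593/432 = 1025/432)
4132493 - (2112810 + 2105184)*(Y(449) + 1420927) = 4132493 - (2112810 + 2105184)*(1025/432 + 1420927) = 4132493 - 4217994*613841489/432 = 4132493 - 1*47947772547279/8 = 4132493 - 47947772547279/8 = -47947739487335/8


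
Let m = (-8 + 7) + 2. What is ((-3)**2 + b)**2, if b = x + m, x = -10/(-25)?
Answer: 2704/25 ≈ 108.16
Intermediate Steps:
x = 2/5 (x = -10*(-1/25) = 2/5 ≈ 0.40000)
m = 1 (m = -1 + 2 = 1)
b = 7/5 (b = 2/5 + 1 = 7/5 ≈ 1.4000)
((-3)**2 + b)**2 = ((-3)**2 + 7/5)**2 = (9 + 7/5)**2 = (52/5)**2 = 2704/25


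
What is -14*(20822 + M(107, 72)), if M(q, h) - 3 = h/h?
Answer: -291564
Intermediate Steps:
M(q, h) = 4 (M(q, h) = 3 + h/h = 3 + 1 = 4)
-14*(20822 + M(107, 72)) = -14*(20822 + 4) = -14*20826 = -291564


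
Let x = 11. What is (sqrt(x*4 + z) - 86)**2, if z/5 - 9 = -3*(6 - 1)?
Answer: (86 - sqrt(14))**2 ≈ 6766.4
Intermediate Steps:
z = -30 (z = 45 + 5*(-3*(6 - 1)) = 45 + 5*(-3*5) = 45 + 5*(-15) = 45 - 75 = -30)
(sqrt(x*4 + z) - 86)**2 = (sqrt(11*4 - 30) - 86)**2 = (sqrt(44 - 30) - 86)**2 = (sqrt(14) - 86)**2 = (-86 + sqrt(14))**2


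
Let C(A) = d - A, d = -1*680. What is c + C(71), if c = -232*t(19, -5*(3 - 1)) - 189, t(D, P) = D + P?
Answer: -3028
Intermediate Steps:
d = -680
C(A) = -680 - A
c = -2277 (c = -232*(19 - 5*(3 - 1)) - 189 = -232*(19 - 5*2) - 189 = -232*(19 - 10) - 189 = -232*9 - 189 = -2088 - 189 = -2277)
c + C(71) = -2277 + (-680 - 1*71) = -2277 + (-680 - 71) = -2277 - 751 = -3028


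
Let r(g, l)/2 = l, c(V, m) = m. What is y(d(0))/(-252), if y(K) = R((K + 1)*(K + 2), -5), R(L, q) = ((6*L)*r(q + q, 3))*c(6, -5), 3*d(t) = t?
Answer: 10/7 ≈ 1.4286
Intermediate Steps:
r(g, l) = 2*l
d(t) = t/3
R(L, q) = -180*L (R(L, q) = ((6*L)*(2*3))*(-5) = ((6*L)*6)*(-5) = (36*L)*(-5) = -180*L)
y(K) = -180*(1 + K)*(2 + K) (y(K) = -180*(K + 1)*(K + 2) = -180*(1 + K)*(2 + K))
y(d(0))/(-252) = (-360 - 180*0 - 180*((1/3)*0)**2)/(-252) = (-360 - 540*0 - 180*0**2)*(-1/252) = (-360 + 0 - 180*0)*(-1/252) = (-360 + 0 + 0)*(-1/252) = -360*(-1/252) = 10/7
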